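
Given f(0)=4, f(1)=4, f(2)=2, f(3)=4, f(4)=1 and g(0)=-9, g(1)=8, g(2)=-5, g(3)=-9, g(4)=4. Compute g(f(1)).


f(1) = 4
g(4) = 4

4


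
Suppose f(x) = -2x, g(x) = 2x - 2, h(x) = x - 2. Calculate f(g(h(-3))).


h(-3) = -5
g(-5) = -12
f(-12) = 24

24


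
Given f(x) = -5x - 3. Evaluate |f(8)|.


f(8) = -43
|-43| = 43

43


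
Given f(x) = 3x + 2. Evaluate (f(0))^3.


f(0) = 2
(2)^3 = 8

8


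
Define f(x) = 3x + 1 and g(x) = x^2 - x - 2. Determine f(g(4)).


g(4) = 10
f(10) = 31

31


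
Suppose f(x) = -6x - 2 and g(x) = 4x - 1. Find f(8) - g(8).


-81


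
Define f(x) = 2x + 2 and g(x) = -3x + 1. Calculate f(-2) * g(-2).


f(-2) = -2
g(-2) = 7
Product = -14

-14


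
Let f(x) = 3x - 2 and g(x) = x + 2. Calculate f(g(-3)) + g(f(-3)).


f(g(-3)) = -5
g(f(-3)) = -9
Sum = -14

-14


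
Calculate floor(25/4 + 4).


25/4 = 6.25
6.25 + 4 = 10.25
floor(10.25) = 10

10


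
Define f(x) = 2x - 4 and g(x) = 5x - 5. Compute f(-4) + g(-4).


f(-4) = -12
g(-4) = -25
Sum = -37

-37


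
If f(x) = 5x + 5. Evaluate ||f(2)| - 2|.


f(2) = 15
|15| = 15
|15 - 2| = 13

13


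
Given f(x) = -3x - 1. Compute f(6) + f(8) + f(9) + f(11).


f(6) = -19
f(8) = -25
f(9) = -28
f(11) = -34
Sum = -106

-106


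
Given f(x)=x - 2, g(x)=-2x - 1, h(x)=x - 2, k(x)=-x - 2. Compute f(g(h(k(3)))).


k(3) = -5
h(-5) = -7
g(-7) = 13
f(13) = 11

11


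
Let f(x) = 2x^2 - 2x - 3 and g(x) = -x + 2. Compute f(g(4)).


g(4) = -2
f(-2) = 2*(-2)^2 - 2*(-2) - 3 = 9

9


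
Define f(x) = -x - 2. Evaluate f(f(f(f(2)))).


f(2) = -4
f(-4) = 2
f(2) = -4
f(-4) = 2

2


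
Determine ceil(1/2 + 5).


1/2 = 0.5
0.5 + 5 = 5.5
ceil(5.5) = 6

6


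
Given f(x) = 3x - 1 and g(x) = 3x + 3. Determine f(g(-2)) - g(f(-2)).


f(g(-2)) = -10
g(f(-2)) = -18
Difference = 8

8


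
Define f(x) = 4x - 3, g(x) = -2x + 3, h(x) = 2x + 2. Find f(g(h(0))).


h(0) = 2
g(2) = -1
f(-1) = -7

-7


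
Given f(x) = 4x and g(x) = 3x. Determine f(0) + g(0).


f(0) = 0
g(0) = 0
Sum = 0

0


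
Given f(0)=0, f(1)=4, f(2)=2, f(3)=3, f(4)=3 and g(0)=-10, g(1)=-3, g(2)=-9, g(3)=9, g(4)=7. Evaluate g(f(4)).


f(4) = 3
g(3) = 9

9


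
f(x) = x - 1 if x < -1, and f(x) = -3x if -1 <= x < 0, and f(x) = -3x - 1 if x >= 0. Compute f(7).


-22


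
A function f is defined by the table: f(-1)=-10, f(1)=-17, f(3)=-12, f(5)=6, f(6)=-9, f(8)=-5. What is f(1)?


Reading from the table at x = 1

-17


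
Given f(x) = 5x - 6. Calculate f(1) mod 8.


f(1) = -1
-1 mod 8 = 7

7


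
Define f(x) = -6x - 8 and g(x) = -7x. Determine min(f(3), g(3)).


-26


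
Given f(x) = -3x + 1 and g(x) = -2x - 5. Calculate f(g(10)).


g(10) = -25
f(-25) = 76

76


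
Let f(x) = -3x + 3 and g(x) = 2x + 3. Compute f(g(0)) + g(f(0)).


f(g(0)) = -6
g(f(0)) = 9
Sum = 3

3


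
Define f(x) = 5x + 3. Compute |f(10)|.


53


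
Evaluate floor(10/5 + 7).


10/5 = 2
2 + 7 = 9
floor(9) = 9

9


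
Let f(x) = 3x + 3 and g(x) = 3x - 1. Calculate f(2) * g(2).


45


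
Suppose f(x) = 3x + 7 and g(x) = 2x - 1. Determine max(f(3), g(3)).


f(3) = 16
g(3) = 5
max = 16

16


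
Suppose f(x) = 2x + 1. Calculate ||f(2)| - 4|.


f(2) = 5
|5| = 5
|5 - 4| = 1

1


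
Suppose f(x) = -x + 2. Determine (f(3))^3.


f(3) = -1
(-1)^3 = -1

-1


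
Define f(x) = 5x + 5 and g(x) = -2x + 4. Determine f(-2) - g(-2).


f(-2) = -5
g(-2) = 8
Difference = -13

-13


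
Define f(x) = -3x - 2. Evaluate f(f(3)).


f(3) = -11
f(-11) = 31

31


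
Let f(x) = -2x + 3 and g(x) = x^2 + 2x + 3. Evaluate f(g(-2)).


g(-2) = 3
f(3) = -3

-3


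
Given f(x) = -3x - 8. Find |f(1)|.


11


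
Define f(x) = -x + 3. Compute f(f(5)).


5


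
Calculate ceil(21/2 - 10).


21/2 = 10.5
10.5 - 10 = 0.5
ceil(0.5) = 1

1


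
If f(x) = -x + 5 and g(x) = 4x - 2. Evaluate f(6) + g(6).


21


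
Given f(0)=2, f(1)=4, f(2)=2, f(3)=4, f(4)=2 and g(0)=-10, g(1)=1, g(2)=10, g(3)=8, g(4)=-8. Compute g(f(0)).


f(0) = 2
g(2) = 10

10


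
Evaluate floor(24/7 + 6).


24/7 = 3.4286
3.4286 + 6 = 9.4286
floor(9.4286) = 9

9


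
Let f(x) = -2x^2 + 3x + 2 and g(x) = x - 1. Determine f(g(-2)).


g(-2) = -3
f(-3) = (-2)*(-3)^2 + 3*(-3) + 2 = -25

-25


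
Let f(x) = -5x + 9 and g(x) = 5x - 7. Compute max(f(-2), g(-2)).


f(-2) = 19
g(-2) = -17
max = 19

19


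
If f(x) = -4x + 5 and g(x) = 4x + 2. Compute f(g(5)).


g(5) = 22
f(22) = -83

-83


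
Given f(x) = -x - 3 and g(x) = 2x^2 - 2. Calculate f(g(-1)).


-3


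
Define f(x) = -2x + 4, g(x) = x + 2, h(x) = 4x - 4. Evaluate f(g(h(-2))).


24


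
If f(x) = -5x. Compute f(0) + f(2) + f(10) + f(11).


f(0) = 0
f(2) = -10
f(10) = -50
f(11) = -55
Sum = -115

-115


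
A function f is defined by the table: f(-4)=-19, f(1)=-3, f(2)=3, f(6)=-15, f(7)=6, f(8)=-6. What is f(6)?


Reading from the table at x = 6

-15


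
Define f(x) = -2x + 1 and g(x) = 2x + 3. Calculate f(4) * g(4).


f(4) = -7
g(4) = 11
Product = -77

-77


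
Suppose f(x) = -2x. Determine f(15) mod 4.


2


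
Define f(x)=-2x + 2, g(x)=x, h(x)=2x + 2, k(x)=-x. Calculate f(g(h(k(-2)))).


k(-2) = 2
h(2) = 6
g(6) = 6
f(6) = -10

-10


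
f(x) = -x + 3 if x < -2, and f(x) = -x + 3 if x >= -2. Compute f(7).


7 satisfies x >= -2
f(7) = -4

-4


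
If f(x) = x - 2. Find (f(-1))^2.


f(-1) = -3
(-3)^2 = 9

9


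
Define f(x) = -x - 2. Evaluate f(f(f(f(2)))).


f(2) = -4
f(-4) = 2
f(2) = -4
f(-4) = 2

2


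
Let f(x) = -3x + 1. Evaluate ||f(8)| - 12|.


f(8) = -23
|-23| = 23
|23 - 12| = 11

11


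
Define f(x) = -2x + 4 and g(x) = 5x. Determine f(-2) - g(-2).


f(-2) = 8
g(-2) = -10
Difference = 18

18


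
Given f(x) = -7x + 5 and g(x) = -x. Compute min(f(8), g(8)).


f(8) = -51
g(8) = -8
min = -51

-51


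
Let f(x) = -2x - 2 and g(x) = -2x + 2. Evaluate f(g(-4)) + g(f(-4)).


f(g(-4)) = -22
g(f(-4)) = -10
Sum = -32

-32


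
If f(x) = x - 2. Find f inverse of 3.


Solve x - 2 = 3
x = (3 + 2) / 1 = 5

5


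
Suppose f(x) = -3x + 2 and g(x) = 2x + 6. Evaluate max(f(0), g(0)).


f(0) = 2
g(0) = 6
max = 6

6


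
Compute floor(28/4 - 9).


28/4 = 7
7 - 9 = -2
floor(-2) = -2

-2


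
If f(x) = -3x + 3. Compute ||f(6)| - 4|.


f(6) = -15
|-15| = 15
|15 - 4| = 11

11


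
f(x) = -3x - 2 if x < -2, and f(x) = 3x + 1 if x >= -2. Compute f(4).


4 satisfies x >= -2
f(4) = 13

13


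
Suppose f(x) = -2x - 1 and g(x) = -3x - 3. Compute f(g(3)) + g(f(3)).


f(g(3)) = 23
g(f(3)) = 18
Sum = 41

41


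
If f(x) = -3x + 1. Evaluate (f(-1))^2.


f(-1) = 4
(4)^2 = 16

16


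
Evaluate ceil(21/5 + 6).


21/5 = 4.2
4.2 + 6 = 10.2
ceil(10.2) = 11

11


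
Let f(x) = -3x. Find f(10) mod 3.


f(10) = -30
-30 mod 3 = 0

0


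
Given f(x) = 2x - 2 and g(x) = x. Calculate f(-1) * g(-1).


f(-1) = -4
g(-1) = -1
Product = 4

4


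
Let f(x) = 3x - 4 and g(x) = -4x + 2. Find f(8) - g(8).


f(8) = 20
g(8) = -30
Difference = 50

50


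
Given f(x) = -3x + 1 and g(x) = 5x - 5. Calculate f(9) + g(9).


f(9) = -26
g(9) = 40
Sum = 14

14


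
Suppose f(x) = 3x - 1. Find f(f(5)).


f(5) = 14
f(14) = 41

41


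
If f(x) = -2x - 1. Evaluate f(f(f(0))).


f(0) = -1
f(-1) = 1
f(1) = -3

-3


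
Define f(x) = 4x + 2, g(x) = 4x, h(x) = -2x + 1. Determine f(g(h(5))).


h(5) = -9
g(-9) = -36
f(-36) = -142

-142


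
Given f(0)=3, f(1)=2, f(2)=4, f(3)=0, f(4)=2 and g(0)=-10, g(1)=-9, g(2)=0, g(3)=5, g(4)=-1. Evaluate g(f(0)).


f(0) = 3
g(3) = 5

5


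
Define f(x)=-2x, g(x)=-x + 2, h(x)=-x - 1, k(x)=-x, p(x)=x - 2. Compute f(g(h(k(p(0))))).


p(0) = -2
k(-2) = 2
h(2) = -3
g(-3) = 5
f(5) = -10

-10


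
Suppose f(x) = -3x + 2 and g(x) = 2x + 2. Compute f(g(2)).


g(2) = 6
f(6) = -16

-16


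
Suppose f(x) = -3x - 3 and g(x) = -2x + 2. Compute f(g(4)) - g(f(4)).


f(g(4)) = 15
g(f(4)) = 32
Difference = -17

-17


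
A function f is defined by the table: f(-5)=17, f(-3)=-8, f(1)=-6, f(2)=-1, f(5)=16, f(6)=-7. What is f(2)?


Reading from the table at x = 2

-1


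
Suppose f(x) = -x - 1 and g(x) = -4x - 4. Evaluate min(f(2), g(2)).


f(2) = -3
g(2) = -12
min = -12

-12


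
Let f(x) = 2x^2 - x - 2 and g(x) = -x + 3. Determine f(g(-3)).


g(-3) = 6
f(6) = 2*(6)^2 - 1*(6) - 2 = 64

64


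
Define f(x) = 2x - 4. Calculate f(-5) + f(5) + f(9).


f(-5) = -14
f(5) = 6
f(9) = 14
Sum = 6

6


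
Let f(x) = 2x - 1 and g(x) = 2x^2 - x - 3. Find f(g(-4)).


65


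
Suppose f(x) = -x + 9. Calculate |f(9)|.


f(9) = 0
|0| = 0

0


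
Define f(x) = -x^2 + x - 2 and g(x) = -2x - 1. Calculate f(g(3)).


g(3) = -7
f(-7) = (-1)*(-7)^2 + 1*(-7) - 2 = -58

-58


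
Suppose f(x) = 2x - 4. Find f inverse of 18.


Solve 2x - 4 = 18
x = (18 + 4) / 2 = 11

11


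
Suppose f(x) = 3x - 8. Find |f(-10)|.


f(-10) = -38
|-38| = 38

38


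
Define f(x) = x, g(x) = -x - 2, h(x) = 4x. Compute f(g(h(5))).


h(5) = 20
g(20) = -22
f(-22) = -22

-22


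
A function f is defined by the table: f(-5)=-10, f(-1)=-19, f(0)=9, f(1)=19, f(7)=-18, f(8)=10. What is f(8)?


Reading from the table at x = 8

10


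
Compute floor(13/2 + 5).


13/2 = 6.5
6.5 + 5 = 11.5
floor(11.5) = 11

11


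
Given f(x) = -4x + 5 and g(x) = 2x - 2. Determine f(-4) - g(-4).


f(-4) = 21
g(-4) = -10
Difference = 31

31


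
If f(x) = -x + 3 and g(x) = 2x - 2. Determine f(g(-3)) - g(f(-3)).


f(g(-3)) = 11
g(f(-3)) = 10
Difference = 1

1


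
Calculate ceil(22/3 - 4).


22/3 = 7.3333
7.3333 - 4 = 3.3333
ceil(3.3333) = 4

4


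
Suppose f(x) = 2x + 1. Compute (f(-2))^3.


-27


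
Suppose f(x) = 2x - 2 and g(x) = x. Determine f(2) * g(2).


f(2) = 2
g(2) = 2
Product = 4

4


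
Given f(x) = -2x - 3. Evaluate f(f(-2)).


f(-2) = 1
f(1) = -5

-5


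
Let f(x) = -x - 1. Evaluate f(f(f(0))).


f(0) = -1
f(-1) = 0
f(0) = -1

-1


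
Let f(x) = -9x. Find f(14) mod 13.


4


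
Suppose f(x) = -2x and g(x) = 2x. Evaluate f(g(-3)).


g(-3) = -6
f(-6) = 12

12


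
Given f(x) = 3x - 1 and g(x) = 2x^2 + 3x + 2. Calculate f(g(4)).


137


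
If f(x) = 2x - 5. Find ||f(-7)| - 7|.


f(-7) = -19
|-19| = 19
|19 - 7| = 12

12


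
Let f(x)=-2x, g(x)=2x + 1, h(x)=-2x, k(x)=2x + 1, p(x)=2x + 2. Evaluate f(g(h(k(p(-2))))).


p(-2) = -2
k(-2) = -3
h(-3) = 6
g(6) = 13
f(13) = -26

-26


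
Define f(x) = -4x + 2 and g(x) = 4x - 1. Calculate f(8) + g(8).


f(8) = -30
g(8) = 31
Sum = 1

1


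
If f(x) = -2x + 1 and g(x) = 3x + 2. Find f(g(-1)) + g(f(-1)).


f(g(-1)) = 3
g(f(-1)) = 11
Sum = 14

14


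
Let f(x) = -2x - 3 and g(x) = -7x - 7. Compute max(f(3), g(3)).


f(3) = -9
g(3) = -28
max = -9

-9


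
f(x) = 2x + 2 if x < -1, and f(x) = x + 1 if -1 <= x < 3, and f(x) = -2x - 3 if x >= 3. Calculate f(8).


8 satisfies x >= 3
f(8) = -19

-19


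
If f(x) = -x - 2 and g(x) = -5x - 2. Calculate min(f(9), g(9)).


f(9) = -11
g(9) = -47
min = -47

-47


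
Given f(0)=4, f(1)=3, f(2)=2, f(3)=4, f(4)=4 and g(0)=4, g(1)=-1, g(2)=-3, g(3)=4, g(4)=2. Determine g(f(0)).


f(0) = 4
g(4) = 2

2


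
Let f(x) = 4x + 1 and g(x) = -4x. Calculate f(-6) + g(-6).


f(-6) = -23
g(-6) = 24
Sum = 1

1


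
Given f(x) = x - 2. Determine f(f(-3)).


f(-3) = -5
f(-5) = -7

-7


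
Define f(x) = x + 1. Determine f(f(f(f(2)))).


f(2) = 3
f(3) = 4
f(4) = 5
f(5) = 6

6


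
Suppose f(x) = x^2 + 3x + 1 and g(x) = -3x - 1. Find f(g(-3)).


g(-3) = 8
f(8) = 1*(8)^2 + 3*(8) + 1 = 89

89


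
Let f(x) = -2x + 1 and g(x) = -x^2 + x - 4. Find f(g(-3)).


g(-3) = -16
f(-16) = 33

33


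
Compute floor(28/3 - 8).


28/3 = 9.3333
9.3333 - 8 = 1.3333
floor(1.3333) = 1

1


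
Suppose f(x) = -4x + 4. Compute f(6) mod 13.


f(6) = -20
-20 mod 13 = 6

6


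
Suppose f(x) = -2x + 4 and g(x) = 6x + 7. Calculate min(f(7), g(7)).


-10


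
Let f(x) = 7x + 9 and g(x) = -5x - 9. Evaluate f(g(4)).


g(4) = -29
f(-29) = -194

-194


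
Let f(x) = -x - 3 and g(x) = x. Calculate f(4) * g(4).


f(4) = -7
g(4) = 4
Product = -28

-28


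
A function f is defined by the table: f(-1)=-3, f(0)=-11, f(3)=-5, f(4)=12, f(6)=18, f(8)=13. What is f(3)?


Reading from the table at x = 3

-5


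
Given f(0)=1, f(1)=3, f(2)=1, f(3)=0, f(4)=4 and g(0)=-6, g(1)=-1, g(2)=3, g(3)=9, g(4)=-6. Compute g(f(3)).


f(3) = 0
g(0) = -6

-6


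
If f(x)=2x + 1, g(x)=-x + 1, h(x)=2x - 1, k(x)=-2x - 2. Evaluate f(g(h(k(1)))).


k(1) = -4
h(-4) = -9
g(-9) = 10
f(10) = 21

21


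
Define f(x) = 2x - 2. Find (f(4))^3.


f(4) = 6
(6)^3 = 216

216


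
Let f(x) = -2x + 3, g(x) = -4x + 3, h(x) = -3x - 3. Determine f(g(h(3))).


h(3) = -12
g(-12) = 51
f(51) = -99

-99


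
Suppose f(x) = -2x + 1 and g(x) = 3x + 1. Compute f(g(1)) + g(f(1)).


f(g(1)) = -7
g(f(1)) = -2
Sum = -9

-9


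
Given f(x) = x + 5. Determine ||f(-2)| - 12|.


f(-2) = 3
|3| = 3
|3 - 12| = 9

9


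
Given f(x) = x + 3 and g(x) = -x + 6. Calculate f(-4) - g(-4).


f(-4) = -1
g(-4) = 10
Difference = -11

-11


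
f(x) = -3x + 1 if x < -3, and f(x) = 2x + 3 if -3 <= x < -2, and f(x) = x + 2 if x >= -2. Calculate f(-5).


-5 satisfies x < -3
f(-5) = 16

16


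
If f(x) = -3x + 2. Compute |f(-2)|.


8


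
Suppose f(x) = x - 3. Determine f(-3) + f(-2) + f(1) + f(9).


f(-3) = -6
f(-2) = -5
f(1) = -2
f(9) = 6
Sum = -7

-7


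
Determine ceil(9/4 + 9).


9/4 = 2.25
2.25 + 9 = 11.25
ceil(11.25) = 12

12


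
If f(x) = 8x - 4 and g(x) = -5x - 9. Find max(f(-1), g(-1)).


f(-1) = -12
g(-1) = -4
max = -4

-4


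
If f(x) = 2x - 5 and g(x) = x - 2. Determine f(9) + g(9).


f(9) = 13
g(9) = 7
Sum = 20

20


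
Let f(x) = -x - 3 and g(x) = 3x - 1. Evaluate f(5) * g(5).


f(5) = -8
g(5) = 14
Product = -112

-112


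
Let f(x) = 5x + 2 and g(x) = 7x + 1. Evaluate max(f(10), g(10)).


f(10) = 52
g(10) = 71
max = 71

71


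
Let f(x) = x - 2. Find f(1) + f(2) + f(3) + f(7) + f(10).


f(1) = -1
f(2) = 0
f(3) = 1
f(7) = 5
f(10) = 8
Sum = 13

13


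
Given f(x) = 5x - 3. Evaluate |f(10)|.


47


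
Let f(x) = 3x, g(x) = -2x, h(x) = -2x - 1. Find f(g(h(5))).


h(5) = -11
g(-11) = 22
f(22) = 66

66


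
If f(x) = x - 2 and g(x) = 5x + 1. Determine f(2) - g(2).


f(2) = 0
g(2) = 11
Difference = -11

-11


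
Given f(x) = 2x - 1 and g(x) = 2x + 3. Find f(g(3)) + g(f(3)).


f(g(3)) = 17
g(f(3)) = 13
Sum = 30

30


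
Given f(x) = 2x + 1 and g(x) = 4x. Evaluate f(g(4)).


33


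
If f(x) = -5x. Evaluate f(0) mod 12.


f(0) = 0
0 mod 12 = 0

0


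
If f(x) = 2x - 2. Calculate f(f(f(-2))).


f(-2) = -6
f(-6) = -14
f(-14) = -30

-30


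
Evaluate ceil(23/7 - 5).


23/7 = 3.2857
3.2857 - 5 = -1.7143
ceil(-1.7143) = -1

-1


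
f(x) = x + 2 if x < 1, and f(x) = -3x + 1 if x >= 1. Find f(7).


7 satisfies x >= 1
f(7) = -20

-20


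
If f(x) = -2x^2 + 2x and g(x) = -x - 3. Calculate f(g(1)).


g(1) = -4
f(-4) = (-2)*(-4)^2 + 2*(-4) = -40

-40


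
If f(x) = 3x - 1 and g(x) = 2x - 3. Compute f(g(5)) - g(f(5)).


f(g(5)) = 20
g(f(5)) = 25
Difference = -5

-5


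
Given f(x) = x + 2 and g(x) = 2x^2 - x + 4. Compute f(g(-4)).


g(-4) = 40
f(40) = 42

42


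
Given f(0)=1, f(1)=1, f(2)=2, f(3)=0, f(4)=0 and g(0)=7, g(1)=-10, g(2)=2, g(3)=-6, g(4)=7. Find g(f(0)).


f(0) = 1
g(1) = -10

-10


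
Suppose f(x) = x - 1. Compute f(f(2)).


f(2) = 1
f(1) = 0

0


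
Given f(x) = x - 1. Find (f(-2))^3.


-27


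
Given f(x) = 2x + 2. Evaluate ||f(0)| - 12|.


f(0) = 2
|2| = 2
|2 - 12| = 10

10


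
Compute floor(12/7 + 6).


7


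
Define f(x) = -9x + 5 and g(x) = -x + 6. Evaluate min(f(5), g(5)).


f(5) = -40
g(5) = 1
min = -40

-40


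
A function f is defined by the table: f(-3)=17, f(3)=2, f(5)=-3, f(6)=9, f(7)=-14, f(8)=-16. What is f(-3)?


Reading from the table at x = -3

17


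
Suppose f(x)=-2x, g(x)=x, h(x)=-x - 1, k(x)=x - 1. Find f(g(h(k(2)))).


4


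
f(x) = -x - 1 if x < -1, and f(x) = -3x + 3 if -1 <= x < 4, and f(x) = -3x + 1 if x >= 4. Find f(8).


-23


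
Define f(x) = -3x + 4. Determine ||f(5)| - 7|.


f(5) = -11
|-11| = 11
|11 - 7| = 4

4


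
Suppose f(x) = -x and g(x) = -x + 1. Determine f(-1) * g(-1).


f(-1) = 1
g(-1) = 2
Product = 2

2


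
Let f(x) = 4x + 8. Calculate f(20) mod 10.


f(20) = 88
88 mod 10 = 8

8


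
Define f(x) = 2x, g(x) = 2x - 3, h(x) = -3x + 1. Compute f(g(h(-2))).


h(-2) = 7
g(7) = 11
f(11) = 22

22


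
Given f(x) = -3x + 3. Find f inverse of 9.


Solve -3x + 3 = 9
x = (9 - 3) / (-3) = -2

-2


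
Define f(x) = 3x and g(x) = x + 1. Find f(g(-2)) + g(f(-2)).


f(g(-2)) = -3
g(f(-2)) = -5
Sum = -8

-8


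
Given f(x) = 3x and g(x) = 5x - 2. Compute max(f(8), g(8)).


f(8) = 24
g(8) = 38
max = 38

38


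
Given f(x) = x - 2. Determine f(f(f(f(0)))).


f(0) = -2
f(-2) = -4
f(-4) = -6
f(-6) = -8

-8


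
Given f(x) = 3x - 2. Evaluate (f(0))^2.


f(0) = -2
(-2)^2 = 4

4


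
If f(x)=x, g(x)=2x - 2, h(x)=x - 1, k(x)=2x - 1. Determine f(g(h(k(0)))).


k(0) = -1
h(-1) = -2
g(-2) = -6
f(-6) = -6

-6


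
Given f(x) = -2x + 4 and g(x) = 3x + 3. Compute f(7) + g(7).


f(7) = -10
g(7) = 24
Sum = 14

14


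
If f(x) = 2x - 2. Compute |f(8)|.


f(8) = 14
|14| = 14

14


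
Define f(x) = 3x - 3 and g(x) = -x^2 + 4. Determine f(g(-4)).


g(-4) = -12
f(-12) = -39

-39


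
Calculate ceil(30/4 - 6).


30/4 = 7.5
7.5 - 6 = 1.5
ceil(1.5) = 2

2


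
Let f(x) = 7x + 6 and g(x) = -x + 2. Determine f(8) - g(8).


f(8) = 62
g(8) = -6
Difference = 68

68


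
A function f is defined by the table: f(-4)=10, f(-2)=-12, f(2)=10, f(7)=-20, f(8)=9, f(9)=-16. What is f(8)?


9


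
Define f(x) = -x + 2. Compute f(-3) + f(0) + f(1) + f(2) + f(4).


f(-3) = 5
f(0) = 2
f(1) = 1
f(2) = 0
f(4) = -2
Sum = 6

6


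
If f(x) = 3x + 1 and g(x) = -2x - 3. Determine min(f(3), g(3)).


f(3) = 10
g(3) = -9
min = -9

-9


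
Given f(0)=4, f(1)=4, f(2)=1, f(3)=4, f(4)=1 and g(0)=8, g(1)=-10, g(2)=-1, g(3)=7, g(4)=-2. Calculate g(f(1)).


f(1) = 4
g(4) = -2

-2


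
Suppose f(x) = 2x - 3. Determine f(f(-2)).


f(-2) = -7
f(-7) = -17

-17


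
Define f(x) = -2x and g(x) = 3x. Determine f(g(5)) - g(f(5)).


f(g(5)) = -30
g(f(5)) = -30
Difference = 0

0


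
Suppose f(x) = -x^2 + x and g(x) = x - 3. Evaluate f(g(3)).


g(3) = 0
f(0) = (-1)*(0)^2 + 1*(0) = 0

0


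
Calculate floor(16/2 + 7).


16/2 = 8
8 + 7 = 15
floor(15) = 15

15


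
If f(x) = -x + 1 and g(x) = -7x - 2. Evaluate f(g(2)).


g(2) = -16
f(-16) = 17

17


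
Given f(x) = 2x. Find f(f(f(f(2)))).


f(2) = 4
f(4) = 8
f(8) = 16
f(16) = 32

32


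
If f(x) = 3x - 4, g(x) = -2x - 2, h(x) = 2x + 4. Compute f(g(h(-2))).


-10


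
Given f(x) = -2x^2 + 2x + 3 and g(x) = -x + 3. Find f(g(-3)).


g(-3) = 6
f(6) = (-2)*(6)^2 + 2*(6) + 3 = -57

-57


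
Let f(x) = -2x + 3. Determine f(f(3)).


f(3) = -3
f(-3) = 9

9


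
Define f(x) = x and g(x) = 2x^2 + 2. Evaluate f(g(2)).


10


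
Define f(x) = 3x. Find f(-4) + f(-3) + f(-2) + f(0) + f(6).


f(-4) = -12
f(-3) = -9
f(-2) = -6
f(0) = 0
f(6) = 18
Sum = -9

-9


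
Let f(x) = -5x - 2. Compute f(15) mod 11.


0


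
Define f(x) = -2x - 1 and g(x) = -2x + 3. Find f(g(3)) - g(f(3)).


f(g(3)) = 5
g(f(3)) = 17
Difference = -12

-12


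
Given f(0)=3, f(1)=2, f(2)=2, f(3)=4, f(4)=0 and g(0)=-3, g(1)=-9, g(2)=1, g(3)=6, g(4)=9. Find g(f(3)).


f(3) = 4
g(4) = 9

9


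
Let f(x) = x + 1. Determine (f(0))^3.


f(0) = 1
(1)^3 = 1

1


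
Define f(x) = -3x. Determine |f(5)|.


f(5) = -15
|-15| = 15

15


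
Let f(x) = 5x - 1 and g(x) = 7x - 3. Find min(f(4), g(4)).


f(4) = 19
g(4) = 25
min = 19

19


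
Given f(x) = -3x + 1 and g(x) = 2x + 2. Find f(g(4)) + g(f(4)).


f(g(4)) = -29
g(f(4)) = -20
Sum = -49

-49


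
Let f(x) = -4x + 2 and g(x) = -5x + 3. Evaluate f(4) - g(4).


f(4) = -14
g(4) = -17
Difference = 3

3


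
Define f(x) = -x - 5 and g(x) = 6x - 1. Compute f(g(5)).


g(5) = 29
f(29) = -34

-34


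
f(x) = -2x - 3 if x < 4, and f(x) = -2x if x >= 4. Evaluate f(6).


6 satisfies x >= 4
f(6) = -12

-12


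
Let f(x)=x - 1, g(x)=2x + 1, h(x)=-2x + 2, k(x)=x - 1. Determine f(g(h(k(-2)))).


k(-2) = -3
h(-3) = 8
g(8) = 17
f(17) = 16

16


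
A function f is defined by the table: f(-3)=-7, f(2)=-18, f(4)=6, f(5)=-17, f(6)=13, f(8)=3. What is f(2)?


Reading from the table at x = 2

-18


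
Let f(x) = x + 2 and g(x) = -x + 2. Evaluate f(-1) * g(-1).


f(-1) = 1
g(-1) = 3
Product = 3

3


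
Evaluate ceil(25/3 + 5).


25/3 = 8.3333
8.3333 + 5 = 13.3333
ceil(13.3333) = 14

14


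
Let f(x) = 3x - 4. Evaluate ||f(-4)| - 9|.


f(-4) = -16
|-16| = 16
|16 - 9| = 7

7


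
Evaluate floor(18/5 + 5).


18/5 = 3.6
3.6 + 5 = 8.6
floor(8.6) = 8

8


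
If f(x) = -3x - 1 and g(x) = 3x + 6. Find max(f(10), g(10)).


f(10) = -31
g(10) = 36
max = 36

36


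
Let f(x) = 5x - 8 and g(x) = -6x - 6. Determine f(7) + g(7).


f(7) = 27
g(7) = -48
Sum = -21

-21


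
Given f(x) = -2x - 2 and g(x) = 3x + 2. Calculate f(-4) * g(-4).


f(-4) = 6
g(-4) = -10
Product = -60

-60


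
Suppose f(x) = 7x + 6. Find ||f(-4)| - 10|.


12


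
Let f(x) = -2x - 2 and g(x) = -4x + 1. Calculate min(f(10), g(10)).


f(10) = -22
g(10) = -39
min = -39

-39


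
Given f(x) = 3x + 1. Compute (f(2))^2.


f(2) = 7
(7)^2 = 49

49


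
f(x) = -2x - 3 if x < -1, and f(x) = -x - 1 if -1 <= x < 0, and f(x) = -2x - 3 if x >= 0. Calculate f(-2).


-2 satisfies x < -1
f(-2) = 1

1


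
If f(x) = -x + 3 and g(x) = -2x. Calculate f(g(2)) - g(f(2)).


f(g(2)) = 7
g(f(2)) = -2
Difference = 9

9


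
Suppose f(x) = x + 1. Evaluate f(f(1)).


f(1) = 2
f(2) = 3

3


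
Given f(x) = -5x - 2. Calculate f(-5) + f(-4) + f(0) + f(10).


f(-5) = 23
f(-4) = 18
f(0) = -2
f(10) = -52
Sum = -13

-13


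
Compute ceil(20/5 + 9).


20/5 = 4
4 + 9 = 13
ceil(13) = 13

13


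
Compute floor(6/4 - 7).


-6


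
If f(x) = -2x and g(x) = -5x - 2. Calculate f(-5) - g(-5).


f(-5) = 10
g(-5) = 23
Difference = -13

-13


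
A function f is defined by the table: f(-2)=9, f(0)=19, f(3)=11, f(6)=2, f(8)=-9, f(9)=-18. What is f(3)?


Reading from the table at x = 3

11


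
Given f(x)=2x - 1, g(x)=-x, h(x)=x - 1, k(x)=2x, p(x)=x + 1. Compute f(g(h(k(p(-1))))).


p(-1) = 0
k(0) = 0
h(0) = -1
g(-1) = 1
f(1) = 1

1


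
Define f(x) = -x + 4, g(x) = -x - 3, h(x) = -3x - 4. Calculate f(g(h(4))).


h(4) = -16
g(-16) = 13
f(13) = -9

-9


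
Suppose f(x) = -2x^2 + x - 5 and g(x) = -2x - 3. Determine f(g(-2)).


g(-2) = 1
f(1) = (-2)*(1)^2 + 1*(1) - 5 = -6

-6


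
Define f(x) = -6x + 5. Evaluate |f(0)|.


5


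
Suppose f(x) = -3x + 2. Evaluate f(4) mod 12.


f(4) = -10
-10 mod 12 = 2

2


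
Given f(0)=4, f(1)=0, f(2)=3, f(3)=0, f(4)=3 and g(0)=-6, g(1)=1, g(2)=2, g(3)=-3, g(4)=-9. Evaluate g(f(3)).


f(3) = 0
g(0) = -6

-6


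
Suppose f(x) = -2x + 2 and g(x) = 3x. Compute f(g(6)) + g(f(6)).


f(g(6)) = -34
g(f(6)) = -30
Sum = -64

-64


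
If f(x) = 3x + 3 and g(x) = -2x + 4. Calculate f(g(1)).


g(1) = 2
f(2) = 9

9


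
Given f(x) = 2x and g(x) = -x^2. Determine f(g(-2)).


-8


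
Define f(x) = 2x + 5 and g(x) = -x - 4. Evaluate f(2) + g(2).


f(2) = 9
g(2) = -6
Sum = 3

3


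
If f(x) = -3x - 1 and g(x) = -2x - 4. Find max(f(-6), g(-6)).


f(-6) = 17
g(-6) = 8
max = 17

17


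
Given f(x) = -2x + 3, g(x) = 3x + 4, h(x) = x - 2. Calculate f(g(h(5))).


h(5) = 3
g(3) = 13
f(13) = -23

-23


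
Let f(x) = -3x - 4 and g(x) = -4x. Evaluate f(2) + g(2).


f(2) = -10
g(2) = -8
Sum = -18

-18


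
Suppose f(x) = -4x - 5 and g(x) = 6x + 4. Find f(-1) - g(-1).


f(-1) = -1
g(-1) = -2
Difference = 1

1


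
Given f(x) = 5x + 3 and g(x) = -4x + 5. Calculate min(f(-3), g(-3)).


-12


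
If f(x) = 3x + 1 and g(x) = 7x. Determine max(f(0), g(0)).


f(0) = 1
g(0) = 0
max = 1

1


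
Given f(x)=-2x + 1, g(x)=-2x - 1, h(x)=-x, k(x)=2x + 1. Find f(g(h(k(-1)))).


k(-1) = -1
h(-1) = 1
g(1) = -3
f(-3) = 7

7


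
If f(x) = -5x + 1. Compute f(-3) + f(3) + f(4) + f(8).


f(-3) = 16
f(3) = -14
f(4) = -19
f(8) = -39
Sum = -56

-56


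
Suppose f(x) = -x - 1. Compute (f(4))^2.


f(4) = -5
(-5)^2 = 25

25


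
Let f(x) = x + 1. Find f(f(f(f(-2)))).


2


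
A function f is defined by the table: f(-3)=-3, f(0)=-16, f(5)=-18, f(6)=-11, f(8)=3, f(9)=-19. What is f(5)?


Reading from the table at x = 5

-18


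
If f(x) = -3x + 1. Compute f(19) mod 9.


f(19) = -56
-56 mod 9 = 7

7


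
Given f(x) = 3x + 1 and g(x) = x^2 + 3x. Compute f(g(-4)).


g(-4) = 4
f(4) = 13

13


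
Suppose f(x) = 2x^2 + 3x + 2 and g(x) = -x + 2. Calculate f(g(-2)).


g(-2) = 4
f(4) = 2*(4)^2 + 3*(4) + 2 = 46

46


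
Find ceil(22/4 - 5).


22/4 = 5.5
5.5 - 5 = 0.5
ceil(0.5) = 1

1


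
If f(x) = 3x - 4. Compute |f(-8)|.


f(-8) = -28
|-28| = 28

28


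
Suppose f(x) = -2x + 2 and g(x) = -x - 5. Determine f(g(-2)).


g(-2) = -3
f(-3) = 8

8


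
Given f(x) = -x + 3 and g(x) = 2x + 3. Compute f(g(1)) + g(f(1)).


f(g(1)) = -2
g(f(1)) = 7
Sum = 5

5


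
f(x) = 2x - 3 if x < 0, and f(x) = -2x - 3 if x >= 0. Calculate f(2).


-7


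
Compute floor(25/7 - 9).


25/7 = 3.5714
3.5714 - 9 = -5.4286
floor(-5.4286) = -6

-6


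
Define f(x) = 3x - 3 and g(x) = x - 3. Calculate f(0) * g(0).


9


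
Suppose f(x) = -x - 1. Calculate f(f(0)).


f(0) = -1
f(-1) = 0

0


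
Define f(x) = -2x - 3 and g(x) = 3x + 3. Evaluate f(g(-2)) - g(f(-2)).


f(g(-2)) = 3
g(f(-2)) = 6
Difference = -3

-3


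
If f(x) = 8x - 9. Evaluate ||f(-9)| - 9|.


f(-9) = -81
|-81| = 81
|81 - 9| = 72

72


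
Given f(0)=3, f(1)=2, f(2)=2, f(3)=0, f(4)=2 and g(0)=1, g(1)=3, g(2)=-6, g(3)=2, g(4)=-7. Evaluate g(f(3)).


f(3) = 0
g(0) = 1

1


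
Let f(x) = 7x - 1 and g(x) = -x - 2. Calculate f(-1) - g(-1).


f(-1) = -8
g(-1) = -1
Difference = -7

-7


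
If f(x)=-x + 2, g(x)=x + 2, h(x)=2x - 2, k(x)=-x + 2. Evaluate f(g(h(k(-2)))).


k(-2) = 4
h(4) = 6
g(6) = 8
f(8) = -6

-6


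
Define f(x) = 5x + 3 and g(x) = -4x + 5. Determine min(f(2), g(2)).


f(2) = 13
g(2) = -3
min = -3

-3


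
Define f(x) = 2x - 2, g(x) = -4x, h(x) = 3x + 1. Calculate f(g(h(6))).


h(6) = 19
g(19) = -76
f(-76) = -154

-154


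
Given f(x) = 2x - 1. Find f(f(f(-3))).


f(-3) = -7
f(-7) = -15
f(-15) = -31

-31


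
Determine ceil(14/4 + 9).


14/4 = 3.5
3.5 + 9 = 12.5
ceil(12.5) = 13

13


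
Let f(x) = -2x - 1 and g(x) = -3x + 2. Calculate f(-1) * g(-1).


f(-1) = 1
g(-1) = 5
Product = 5

5


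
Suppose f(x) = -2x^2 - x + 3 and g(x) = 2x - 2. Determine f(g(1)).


g(1) = 0
f(0) = (-2)*(0)^2 - 1*(0) + 3 = 3

3


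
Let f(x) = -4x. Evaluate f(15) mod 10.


f(15) = -60
-60 mod 10 = 0

0


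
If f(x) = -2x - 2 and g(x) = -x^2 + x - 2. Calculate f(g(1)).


g(1) = -2
f(-2) = 2

2


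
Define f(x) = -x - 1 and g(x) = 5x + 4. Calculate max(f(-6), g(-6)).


f(-6) = 5
g(-6) = -26
max = 5

5


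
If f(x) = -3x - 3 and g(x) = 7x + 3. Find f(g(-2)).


g(-2) = -11
f(-11) = 30

30


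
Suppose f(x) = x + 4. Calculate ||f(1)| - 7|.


2


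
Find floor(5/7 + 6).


6


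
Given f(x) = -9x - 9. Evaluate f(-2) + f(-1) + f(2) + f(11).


f(-2) = 9
f(-1) = 0
f(2) = -27
f(11) = -108
Sum = -126

-126


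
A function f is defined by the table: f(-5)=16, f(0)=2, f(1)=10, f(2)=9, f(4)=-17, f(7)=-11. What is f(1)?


Reading from the table at x = 1

10


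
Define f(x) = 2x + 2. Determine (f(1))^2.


f(1) = 4
(4)^2 = 16

16


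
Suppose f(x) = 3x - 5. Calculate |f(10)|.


25


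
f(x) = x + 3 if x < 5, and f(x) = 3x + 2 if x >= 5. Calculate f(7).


23


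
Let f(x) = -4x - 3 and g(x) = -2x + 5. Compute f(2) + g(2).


f(2) = -11
g(2) = 1
Sum = -10

-10


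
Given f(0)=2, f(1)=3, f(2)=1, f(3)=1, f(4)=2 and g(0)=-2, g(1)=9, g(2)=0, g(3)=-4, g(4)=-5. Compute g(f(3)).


f(3) = 1
g(1) = 9

9


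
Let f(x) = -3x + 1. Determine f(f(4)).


f(4) = -11
f(-11) = 34

34


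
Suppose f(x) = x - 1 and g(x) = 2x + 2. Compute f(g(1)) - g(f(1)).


f(g(1)) = 3
g(f(1)) = 2
Difference = 1

1


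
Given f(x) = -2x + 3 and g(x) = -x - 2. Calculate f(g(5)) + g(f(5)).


f(g(5)) = 17
g(f(5)) = 5
Sum = 22

22


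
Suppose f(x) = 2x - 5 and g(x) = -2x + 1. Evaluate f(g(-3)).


g(-3) = 7
f(7) = 9

9


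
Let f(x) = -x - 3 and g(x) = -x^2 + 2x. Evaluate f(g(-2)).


g(-2) = -8
f(-8) = 5

5


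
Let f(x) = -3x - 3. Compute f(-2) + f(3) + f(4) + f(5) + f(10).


f(-2) = 3
f(3) = -12
f(4) = -15
f(5) = -18
f(10) = -33
Sum = -75

-75


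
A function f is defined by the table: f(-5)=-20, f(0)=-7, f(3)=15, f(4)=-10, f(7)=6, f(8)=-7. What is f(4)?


Reading from the table at x = 4

-10


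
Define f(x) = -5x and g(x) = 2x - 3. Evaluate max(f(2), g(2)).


f(2) = -10
g(2) = 1
max = 1

1


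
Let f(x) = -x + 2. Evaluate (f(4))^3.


f(4) = -2
(-2)^3 = -8

-8


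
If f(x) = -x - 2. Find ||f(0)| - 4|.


f(0) = -2
|-2| = 2
|2 - 4| = 2

2


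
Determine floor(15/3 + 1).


15/3 = 5
5 + 1 = 6
floor(6) = 6

6


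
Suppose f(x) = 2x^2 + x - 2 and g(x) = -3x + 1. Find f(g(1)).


g(1) = -2
f(-2) = 2*(-2)^2 + 1*(-2) - 2 = 4

4


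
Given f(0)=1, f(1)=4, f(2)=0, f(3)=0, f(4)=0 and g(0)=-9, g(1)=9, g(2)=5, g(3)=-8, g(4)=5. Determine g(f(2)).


f(2) = 0
g(0) = -9

-9


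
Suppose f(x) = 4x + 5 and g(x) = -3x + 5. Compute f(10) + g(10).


20


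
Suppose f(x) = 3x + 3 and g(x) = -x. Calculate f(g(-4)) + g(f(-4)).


f(g(-4)) = 15
g(f(-4)) = 9
Sum = 24

24


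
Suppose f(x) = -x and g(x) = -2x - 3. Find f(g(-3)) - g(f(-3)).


f(g(-3)) = -3
g(f(-3)) = -9
Difference = 6

6


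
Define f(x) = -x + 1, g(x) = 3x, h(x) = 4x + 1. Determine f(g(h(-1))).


h(-1) = -3
g(-3) = -9
f(-9) = 10

10


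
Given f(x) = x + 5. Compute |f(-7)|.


f(-7) = -2
|-2| = 2

2


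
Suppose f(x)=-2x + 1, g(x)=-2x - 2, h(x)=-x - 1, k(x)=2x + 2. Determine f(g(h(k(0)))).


k(0) = 2
h(2) = -3
g(-3) = 4
f(4) = -7

-7


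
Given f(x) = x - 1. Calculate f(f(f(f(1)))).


f(1) = 0
f(0) = -1
f(-1) = -2
f(-2) = -3

-3


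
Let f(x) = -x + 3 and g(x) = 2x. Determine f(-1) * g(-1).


f(-1) = 4
g(-1) = -2
Product = -8

-8


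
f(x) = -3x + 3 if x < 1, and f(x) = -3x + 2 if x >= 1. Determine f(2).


2 satisfies x >= 1
f(2) = -4

-4


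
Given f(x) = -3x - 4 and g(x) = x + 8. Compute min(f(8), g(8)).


f(8) = -28
g(8) = 16
min = -28

-28


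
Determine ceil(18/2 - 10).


18/2 = 9
9 - 10 = -1
ceil(-1) = -1

-1


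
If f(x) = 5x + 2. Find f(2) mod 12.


f(2) = 12
12 mod 12 = 0

0


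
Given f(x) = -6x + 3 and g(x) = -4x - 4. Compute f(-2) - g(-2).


f(-2) = 15
g(-2) = 4
Difference = 11

11


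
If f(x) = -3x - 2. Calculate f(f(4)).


40


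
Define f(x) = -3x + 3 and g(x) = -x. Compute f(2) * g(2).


f(2) = -3
g(2) = -2
Product = 6

6


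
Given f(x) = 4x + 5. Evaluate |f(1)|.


9


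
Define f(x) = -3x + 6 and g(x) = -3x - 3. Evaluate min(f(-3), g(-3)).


f(-3) = 15
g(-3) = 6
min = 6

6


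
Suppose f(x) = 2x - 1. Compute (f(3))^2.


f(3) = 5
(5)^2 = 25

25


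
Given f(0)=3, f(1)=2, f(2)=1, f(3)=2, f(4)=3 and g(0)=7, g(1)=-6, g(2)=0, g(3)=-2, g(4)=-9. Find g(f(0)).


f(0) = 3
g(3) = -2

-2


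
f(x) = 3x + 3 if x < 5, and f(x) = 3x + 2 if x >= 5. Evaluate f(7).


7 satisfies x >= 5
f(7) = 23

23


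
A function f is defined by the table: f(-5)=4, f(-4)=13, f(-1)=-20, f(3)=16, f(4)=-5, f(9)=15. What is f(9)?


Reading from the table at x = 9

15


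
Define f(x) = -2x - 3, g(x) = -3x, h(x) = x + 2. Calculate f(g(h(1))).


h(1) = 3
g(3) = -9
f(-9) = 15

15


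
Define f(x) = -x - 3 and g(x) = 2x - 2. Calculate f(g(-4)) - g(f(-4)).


f(g(-4)) = 7
g(f(-4)) = 0
Difference = 7

7


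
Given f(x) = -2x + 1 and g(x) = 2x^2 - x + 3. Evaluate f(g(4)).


g(4) = 31
f(31) = -61

-61


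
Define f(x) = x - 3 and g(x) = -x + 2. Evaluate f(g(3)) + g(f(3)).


f(g(3)) = -4
g(f(3)) = 2
Sum = -2

-2


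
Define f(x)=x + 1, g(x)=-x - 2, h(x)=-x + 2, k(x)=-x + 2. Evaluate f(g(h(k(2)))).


-3


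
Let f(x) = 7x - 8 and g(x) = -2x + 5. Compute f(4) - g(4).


f(4) = 20
g(4) = -3
Difference = 23

23


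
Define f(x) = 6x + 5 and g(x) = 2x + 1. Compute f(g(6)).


g(6) = 13
f(13) = 83

83


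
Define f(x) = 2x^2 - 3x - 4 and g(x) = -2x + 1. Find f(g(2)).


g(2) = -3
f(-3) = 2*(-3)^2 - 3*(-3) - 4 = 23

23


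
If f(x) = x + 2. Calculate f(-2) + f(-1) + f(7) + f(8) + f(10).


f(-2) = 0
f(-1) = 1
f(7) = 9
f(8) = 10
f(10) = 12
Sum = 32

32


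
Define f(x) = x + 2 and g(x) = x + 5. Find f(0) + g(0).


7


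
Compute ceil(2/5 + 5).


2/5 = 0.4
0.4 + 5 = 5.4
ceil(5.4) = 6

6


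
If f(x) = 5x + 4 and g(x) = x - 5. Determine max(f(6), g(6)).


f(6) = 34
g(6) = 1
max = 34

34


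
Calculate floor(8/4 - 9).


8/4 = 2
2 - 9 = -7
floor(-7) = -7

-7


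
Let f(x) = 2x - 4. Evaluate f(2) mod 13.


f(2) = 0
0 mod 13 = 0

0


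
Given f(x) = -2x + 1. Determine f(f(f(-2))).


19


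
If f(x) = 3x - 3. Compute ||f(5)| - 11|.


f(5) = 12
|12| = 12
|12 - 11| = 1

1


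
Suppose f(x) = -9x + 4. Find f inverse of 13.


Solve -9x + 4 = 13
x = (13 - 4) / (-9) = -1

-1


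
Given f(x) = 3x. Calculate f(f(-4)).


f(-4) = -12
f(-12) = -36

-36


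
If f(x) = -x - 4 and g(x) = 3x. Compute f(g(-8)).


g(-8) = -24
f(-24) = 20

20


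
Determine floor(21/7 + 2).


21/7 = 3
3 + 2 = 5
floor(5) = 5

5


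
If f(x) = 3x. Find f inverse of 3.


Solve 3x = 3
x = (3) / 3 = 1

1


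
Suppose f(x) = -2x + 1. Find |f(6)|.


f(6) = -11
|-11| = 11

11


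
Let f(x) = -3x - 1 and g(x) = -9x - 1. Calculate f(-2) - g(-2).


f(-2) = 5
g(-2) = 17
Difference = -12

-12


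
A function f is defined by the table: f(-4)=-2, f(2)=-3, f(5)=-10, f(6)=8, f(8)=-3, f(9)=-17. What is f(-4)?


Reading from the table at x = -4

-2


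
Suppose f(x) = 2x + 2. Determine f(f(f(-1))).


6


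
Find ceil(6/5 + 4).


6


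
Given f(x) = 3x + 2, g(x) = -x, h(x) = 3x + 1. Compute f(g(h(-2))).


h(-2) = -5
g(-5) = 5
f(5) = 17

17


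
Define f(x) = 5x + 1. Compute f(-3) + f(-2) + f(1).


f(-3) = -14
f(-2) = -9
f(1) = 6
Sum = -17

-17


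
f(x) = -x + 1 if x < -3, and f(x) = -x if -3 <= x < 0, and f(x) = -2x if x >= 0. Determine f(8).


8 satisfies x >= 0
f(8) = -16

-16


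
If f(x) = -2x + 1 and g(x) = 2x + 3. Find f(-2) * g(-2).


-5


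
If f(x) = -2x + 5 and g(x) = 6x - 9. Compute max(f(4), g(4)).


f(4) = -3
g(4) = 15
max = 15

15


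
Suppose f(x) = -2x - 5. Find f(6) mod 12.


f(6) = -17
-17 mod 12 = 7

7


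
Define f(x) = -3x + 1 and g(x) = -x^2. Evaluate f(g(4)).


g(4) = -16
f(-16) = 49

49


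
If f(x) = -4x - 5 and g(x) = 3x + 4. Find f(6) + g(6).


f(6) = -29
g(6) = 22
Sum = -7

-7


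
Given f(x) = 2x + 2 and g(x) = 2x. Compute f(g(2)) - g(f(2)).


f(g(2)) = 10
g(f(2)) = 12
Difference = -2

-2


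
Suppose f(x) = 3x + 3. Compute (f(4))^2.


f(4) = 15
(15)^2 = 225

225


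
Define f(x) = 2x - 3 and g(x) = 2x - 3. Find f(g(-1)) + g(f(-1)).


f(g(-1)) = -13
g(f(-1)) = -13
Sum = -26

-26


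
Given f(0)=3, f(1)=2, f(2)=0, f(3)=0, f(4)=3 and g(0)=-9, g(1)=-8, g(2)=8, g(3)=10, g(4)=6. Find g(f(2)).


f(2) = 0
g(0) = -9

-9


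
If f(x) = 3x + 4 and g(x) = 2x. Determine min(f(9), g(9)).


f(9) = 31
g(9) = 18
min = 18

18


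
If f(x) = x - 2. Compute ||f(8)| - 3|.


f(8) = 6
|6| = 6
|6 - 3| = 3

3


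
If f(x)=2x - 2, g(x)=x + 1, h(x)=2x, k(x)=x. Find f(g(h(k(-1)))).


k(-1) = -1
h(-1) = -2
g(-2) = -1
f(-1) = -4

-4


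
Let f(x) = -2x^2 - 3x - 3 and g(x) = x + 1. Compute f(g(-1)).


-3


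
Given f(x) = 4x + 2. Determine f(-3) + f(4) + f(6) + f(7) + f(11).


f(-3) = -10
f(4) = 18
f(6) = 26
f(7) = 30
f(11) = 46
Sum = 110

110


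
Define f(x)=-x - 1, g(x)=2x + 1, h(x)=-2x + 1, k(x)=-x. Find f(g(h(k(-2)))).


k(-2) = 2
h(2) = -3
g(-3) = -5
f(-5) = 4

4


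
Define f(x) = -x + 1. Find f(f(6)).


f(6) = -5
f(-5) = 6

6


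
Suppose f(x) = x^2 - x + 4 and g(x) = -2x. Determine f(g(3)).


g(3) = -6
f(-6) = 1*(-6)^2 - 1*(-6) + 4 = 46

46


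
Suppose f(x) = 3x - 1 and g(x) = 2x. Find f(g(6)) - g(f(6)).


f(g(6)) = 35
g(f(6)) = 34
Difference = 1

1


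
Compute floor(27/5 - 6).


27/5 = 5.4
5.4 - 6 = -0.6
floor(-0.6) = -1

-1


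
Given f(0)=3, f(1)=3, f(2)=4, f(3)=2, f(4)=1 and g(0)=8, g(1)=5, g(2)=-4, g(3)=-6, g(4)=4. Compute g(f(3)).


-4


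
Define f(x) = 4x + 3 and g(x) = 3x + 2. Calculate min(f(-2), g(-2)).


f(-2) = -5
g(-2) = -4
min = -5

-5


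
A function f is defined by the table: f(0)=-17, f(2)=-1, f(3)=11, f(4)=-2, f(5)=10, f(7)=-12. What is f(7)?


Reading from the table at x = 7

-12


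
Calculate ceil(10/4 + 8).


10/4 = 2.5
2.5 + 8 = 10.5
ceil(10.5) = 11

11


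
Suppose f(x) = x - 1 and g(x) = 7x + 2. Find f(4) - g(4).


-27


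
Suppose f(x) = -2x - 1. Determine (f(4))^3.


f(4) = -9
(-9)^3 = -729

-729


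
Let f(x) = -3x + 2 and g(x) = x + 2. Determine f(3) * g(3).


f(3) = -7
g(3) = 5
Product = -35

-35


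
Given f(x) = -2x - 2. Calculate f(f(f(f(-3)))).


f(-3) = 4
f(4) = -10
f(-10) = 18
f(18) = -38

-38


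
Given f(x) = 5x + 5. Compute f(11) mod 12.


f(11) = 60
60 mod 12 = 0

0


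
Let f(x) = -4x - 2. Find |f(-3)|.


f(-3) = 10
|10| = 10

10


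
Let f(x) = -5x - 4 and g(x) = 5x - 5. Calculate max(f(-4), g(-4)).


f(-4) = 16
g(-4) = -25
max = 16

16


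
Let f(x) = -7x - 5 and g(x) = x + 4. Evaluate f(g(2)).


g(2) = 6
f(6) = -47

-47


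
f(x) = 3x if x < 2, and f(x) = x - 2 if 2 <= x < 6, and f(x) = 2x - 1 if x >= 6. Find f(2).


2 satisfies 2 <= x < 6
f(2) = 0

0


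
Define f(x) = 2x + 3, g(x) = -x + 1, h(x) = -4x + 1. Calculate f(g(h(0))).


h(0) = 1
g(1) = 0
f(0) = 3

3


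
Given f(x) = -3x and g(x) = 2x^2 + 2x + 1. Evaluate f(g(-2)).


g(-2) = 5
f(5) = -15

-15
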